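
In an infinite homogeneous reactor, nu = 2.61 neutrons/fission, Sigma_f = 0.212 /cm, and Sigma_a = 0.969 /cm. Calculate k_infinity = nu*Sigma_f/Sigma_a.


k_inf = nu * Sigma_f / Sigma_a
k_inf = 2.61 * 0.212 / 0.969
k_inf = 0.57102

0.57102


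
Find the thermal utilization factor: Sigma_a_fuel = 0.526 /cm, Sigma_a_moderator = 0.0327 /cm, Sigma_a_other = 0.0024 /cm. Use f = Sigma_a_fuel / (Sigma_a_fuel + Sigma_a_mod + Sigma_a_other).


f = Sigma_a_fuel / (Sigma_a_fuel + Sigma_a_mod + Sigma_a_other)
f = 0.526 / (0.526 + 0.0327 + 0.0024)
f = 0.93744

0.93744


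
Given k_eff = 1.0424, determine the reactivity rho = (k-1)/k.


rho = (k_eff - 1) / k_eff
rho = (1.0424 - 1) / 1.0424
rho = 0.040675

0.040675


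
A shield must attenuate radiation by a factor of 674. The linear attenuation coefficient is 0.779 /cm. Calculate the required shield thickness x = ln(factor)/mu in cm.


x = ln(factor) / mu
x = ln(674) / 0.779
x = 8.3610 cm

8.3610


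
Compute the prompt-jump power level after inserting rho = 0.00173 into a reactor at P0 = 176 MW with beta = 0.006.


P1/P0 = beta / (beta - rho)
P1/P0 = 0.006 / (0.006 - 0.00173) = 1.405152
P1 = 176 * 1.405152 = 247.31 MW

247.31


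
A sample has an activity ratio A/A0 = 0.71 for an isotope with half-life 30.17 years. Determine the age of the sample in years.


lambda = ln(2) / t_half = ln(2) / 30.17 = 0.02297472 /yr
t = -ln(A/A0) / lambda
t = -ln(0.71) / 0.02297472
t = 14.907 yr

14.907


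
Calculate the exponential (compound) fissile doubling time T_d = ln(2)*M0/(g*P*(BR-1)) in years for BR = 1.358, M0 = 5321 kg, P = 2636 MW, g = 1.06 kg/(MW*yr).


Breeding gain G = BR - 1 = 1.358 - 1 = 0.358
Fissile production rate = g * P * G = 1.06 * 2636 * 0.358 = 1000.30928 kg/yr
T_d = ln(2) * M0 / (g * P * G)
T_d = ln(2) * 5321 / 1000.30928 = 3.6871 yr

3.6871


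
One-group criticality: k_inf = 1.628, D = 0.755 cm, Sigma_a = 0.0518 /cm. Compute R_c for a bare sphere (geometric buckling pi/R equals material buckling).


L^2 = D / Sigma_a = 0.755 / 0.0518 = 14.57529 cm^2
B_m^2 = (k_inf - 1) / L^2 = (1.628 - 1) / 14.57529 = 0.04308662 /cm^2
For a bare sphere: B_g = pi/R, so R_c = pi / sqrt(B_m^2)
R_c = pi / sqrt(0.04308662) = 15.135 cm

15.135


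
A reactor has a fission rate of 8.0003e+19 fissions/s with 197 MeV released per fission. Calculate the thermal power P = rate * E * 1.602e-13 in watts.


P = fission_rate * E_MeV * 1.602e-13
P = 8.0003e+19 * 197 * 1.602e-13
P = 2.5248e+09 W

2.5248e+09


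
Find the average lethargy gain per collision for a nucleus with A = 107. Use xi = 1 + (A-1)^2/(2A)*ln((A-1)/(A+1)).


xi = 1 + (A-1)^2/(2A) * ln((A-1)/(A+1))
xi = 1 + (107-1)^2/(2*107) * ln((107-1)/(107 +1))
xi = 0.018576

0.018576


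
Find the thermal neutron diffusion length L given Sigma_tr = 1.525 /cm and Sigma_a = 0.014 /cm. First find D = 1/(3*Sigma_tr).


D = 1 / (3 * Sigma_tr) = 1 / (3 * 1.525) = 0.2185792 cm
L = sqrt(D / Sigma_a)
L = sqrt(0.2185792 / 0.014)
L = 3.9513 cm

3.9513


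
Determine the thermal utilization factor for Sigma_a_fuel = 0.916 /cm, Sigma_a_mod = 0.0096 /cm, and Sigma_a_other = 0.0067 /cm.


f = Sigma_a_fuel / (Sigma_a_fuel + Sigma_a_mod + Sigma_a_other)
f = 0.916 / (0.916 + 0.0096 + 0.0067)
f = 0.98252

0.98252


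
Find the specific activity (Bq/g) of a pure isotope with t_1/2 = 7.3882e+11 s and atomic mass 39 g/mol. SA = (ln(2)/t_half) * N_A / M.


lambda = ln(2) / t_half = ln(2) / 7.3882e+11 = 9.381814e-13 /s
SA = lambda * N_A / M
SA = 9.381814e-13 * 6.022e23 / 39
SA = 1.4486e+10 Bq/g

1.4486e+10


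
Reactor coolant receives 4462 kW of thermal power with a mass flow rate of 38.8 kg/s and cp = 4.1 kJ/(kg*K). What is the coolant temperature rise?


dT = Q / (m_dot * cp)
dT = 4462 / (38.8 * 4.1)
dT = 28.049 C

28.049


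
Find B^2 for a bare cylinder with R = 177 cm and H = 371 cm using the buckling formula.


B^2 = (2.405/R)^2 + (pi/H)^2
B^2 = (2.405/177)^2 + (pi/371)^2
B^2 = 2.5633e-04 /cm^2

2.5633e-04


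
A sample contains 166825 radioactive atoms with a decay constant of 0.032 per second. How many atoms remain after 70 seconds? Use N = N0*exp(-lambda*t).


N = N0 * exp(-lambda * t)
N = 166825 * exp(-0.032 * 70)
N = 17760

17760


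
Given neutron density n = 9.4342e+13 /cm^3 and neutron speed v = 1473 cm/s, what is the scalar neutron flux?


phi = n * v
phi = 9.4342e+13 * 1473
phi = 1.3897e+17 /cm^2/s

1.3897e+17


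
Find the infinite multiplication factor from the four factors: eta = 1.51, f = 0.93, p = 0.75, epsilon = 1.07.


k_inf = eta * f * p * epsilon
k_inf = 1.51 * 0.93 * 0.75 * 1.07
k_inf = 1.1270

1.1270


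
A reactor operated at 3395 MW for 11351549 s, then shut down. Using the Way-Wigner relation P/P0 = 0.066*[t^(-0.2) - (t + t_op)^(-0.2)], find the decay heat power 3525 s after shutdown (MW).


P/P0 = 0.066 * [t^(-0.2) - (t + t_op)^(-0.2)]
P/P0 = 0.066 * [3525^(-0.2) - (3525 + 11351549)^(-0.2)]
P/P0 = 0.066 * [0.1952397 - 0.03881164] = 0.01032425
P = 3395 * 0.01032425 = 35.051 MW

35.051


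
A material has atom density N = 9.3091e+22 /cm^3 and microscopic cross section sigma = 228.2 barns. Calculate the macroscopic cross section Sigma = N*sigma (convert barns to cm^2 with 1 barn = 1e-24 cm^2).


Sigma = N * sigma_barns * 1e-24
Sigma = 9.3091e+22 * 228.2 * 1e-24
Sigma = 21.243 /cm

21.243


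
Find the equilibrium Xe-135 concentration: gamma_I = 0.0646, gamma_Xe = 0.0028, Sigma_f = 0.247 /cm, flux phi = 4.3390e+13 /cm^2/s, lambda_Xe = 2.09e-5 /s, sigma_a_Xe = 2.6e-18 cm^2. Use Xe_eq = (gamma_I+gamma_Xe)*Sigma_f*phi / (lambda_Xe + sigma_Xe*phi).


Xe_eq = (gamma_I + gamma_Xe) * Sigma_f * phi / (lambda_Xe + sigma_Xe * phi)
Numerator = (0.0646 + 0.0028) * 0.247 * 4.3390e+13 = 7.223480e+11
Denominator = 2.09e-5 + 2.6e-18 * 4.3390e+13 = 1.337140e-04
Xe_eq = 7.223480e+11 / 1.337140e-04 = 5.4022e+15 /cm^3

5.4022e+15


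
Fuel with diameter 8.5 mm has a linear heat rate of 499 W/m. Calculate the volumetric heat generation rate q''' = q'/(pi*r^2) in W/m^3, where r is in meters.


r = D / 2 / 1000 = 8.5 / 2 / 1000 = 0.00425 m
q''' = q' / (pi * r^2)
q''' = 499 / (pi * 0.00425^2)
q''' = 8.7937e+06 W/m^3

8.7937e+06


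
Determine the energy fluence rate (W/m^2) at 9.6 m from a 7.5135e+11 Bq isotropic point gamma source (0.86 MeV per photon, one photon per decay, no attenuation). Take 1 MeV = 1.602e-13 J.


psi = A * E * 1.602e-13 / (4*pi*r^2)
psi = 7.5135e+11 * 0.86 * 1.602e-13 / (4*pi*9.6^2)
psi = 8.9382e-05 W/m^2

8.9382e-05


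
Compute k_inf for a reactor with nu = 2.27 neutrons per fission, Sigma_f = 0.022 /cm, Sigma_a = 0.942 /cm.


k_inf = nu * Sigma_f / Sigma_a
k_inf = 2.27 * 0.022 / 0.942
k_inf = 0.053015

0.053015


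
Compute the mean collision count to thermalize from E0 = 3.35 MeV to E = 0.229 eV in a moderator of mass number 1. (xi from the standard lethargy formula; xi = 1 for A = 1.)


xi = 1 + (A-1)^2/(2A)*ln((A-1)/(A+1)) = 1 (for A = 1)
n = ln(E0/E) / xi
n = ln(3.35e6 / 0.229) / 1
n = ln(1.462882e+07) / 1 = 16.499

16.499


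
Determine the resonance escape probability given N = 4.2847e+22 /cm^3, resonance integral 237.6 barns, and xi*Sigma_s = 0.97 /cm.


p = exp(-N * I * 1e-24 / (xi*Sigma_s))
p = exp(-4.2847e+22 * 237.6 * 1e-24 / 0.97)
p = 2.7666e-05

2.7666e-05


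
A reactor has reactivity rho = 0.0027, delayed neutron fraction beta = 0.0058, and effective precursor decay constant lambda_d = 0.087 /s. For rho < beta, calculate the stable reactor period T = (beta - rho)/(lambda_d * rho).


T = (beta - rho) / (lambda_d * rho)
T = (0.0058 - 0.0027) / (0.087 * 0.0027)
T = 13.197 s

13.197


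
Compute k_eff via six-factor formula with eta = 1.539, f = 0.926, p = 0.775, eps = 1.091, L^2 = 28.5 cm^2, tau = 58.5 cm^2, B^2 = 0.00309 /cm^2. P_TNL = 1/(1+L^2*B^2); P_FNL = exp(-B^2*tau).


k_inf = eta*f*p*eps = 1.539*0.926*0.775*1.091 = 1.204970
P_TNL = 1/(1 + L^2*B^2) = 1/(1 + 28.5*0.00309) = 0.9190627
P_FNL = exp(-B^2*tau) = exp(-0.00309*58.5) = 0.8346315
k_eff = k_inf * P_TNL * P_FNL = 1.204970 * 0.9190627 * 0.8346315
k_eff = 0.92431

0.92431


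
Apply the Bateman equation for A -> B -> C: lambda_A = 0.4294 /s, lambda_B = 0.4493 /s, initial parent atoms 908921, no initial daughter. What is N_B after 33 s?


N_B(t) = lambda_A * N_A0 / (lambda_B - lambda_A) * [exp(-lambda_A*t) - exp(-lambda_B*t)]
exp(-0.4294*33) = 7.013912e-07; exp(-0.4493*33) = 3.637133e-07
N_B = 0.4294 * 908921 / (0.4493 - 0.4294) * (7.013912e-07 - 3.637133e-07)
N_B = 6.6227

6.6227


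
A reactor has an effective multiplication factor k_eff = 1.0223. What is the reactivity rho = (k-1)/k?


rho = (k_eff - 1) / k_eff
rho = (1.0223 - 1) / 1.0223
rho = 0.021814

0.021814


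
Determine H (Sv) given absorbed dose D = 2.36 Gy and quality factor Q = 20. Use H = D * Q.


H = D * Q
H = 2.36 * 20
H = 47.200 Sv

47.200


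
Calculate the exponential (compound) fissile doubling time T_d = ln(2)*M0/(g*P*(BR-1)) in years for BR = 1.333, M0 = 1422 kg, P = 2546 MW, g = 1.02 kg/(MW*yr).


Breeding gain G = BR - 1 = 1.333 - 1 = 0.333
Fissile production rate = g * P * G = 1.02 * 2546 * 0.333 = 864.77436 kg/yr
T_d = ln(2) * M0 / (g * P * G)
T_d = ln(2) * 1422 / 864.77436 = 1.1398 yr

1.1398


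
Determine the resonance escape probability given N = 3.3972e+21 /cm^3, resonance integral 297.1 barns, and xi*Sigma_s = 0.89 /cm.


p = exp(-N * I * 1e-24 / (xi*Sigma_s))
p = exp(-3.3972e+21 * 297.1 * 1e-24 / 0.89)
p = 0.32173

0.32173


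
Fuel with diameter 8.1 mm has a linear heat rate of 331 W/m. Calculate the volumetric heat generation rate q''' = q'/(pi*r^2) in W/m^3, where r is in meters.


r = D / 2 / 1000 = 8.1 / 2 / 1000 = 0.00405 m
q''' = q' / (pi * r^2)
q''' = 331 / (pi * 0.00405^2)
q''' = 6.4234e+06 W/m^3

6.4234e+06


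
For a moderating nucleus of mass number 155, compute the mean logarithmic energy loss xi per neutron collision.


xi = 1 + (A-1)^2/(2A) * ln((A-1)/(A+1))
xi = 1 + (155-1)^2/(2*155) * ln((155-1)/(155 +1))
xi = 0.012848

0.012848


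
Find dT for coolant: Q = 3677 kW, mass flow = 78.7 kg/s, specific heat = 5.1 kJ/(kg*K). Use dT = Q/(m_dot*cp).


dT = Q / (m_dot * cp)
dT = 3677 / (78.7 * 5.1)
dT = 9.1611 C

9.1611


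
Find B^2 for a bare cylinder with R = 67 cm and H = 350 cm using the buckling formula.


B^2 = (2.405/R)^2 + (pi/H)^2
B^2 = (2.405/67)^2 + (pi/350)^2
B^2 = 0.0013691 /cm^2

0.0013691


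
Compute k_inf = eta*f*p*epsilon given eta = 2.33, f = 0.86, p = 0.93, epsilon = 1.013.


k_inf = eta * f * p * epsilon
k_inf = 2.33 * 0.86 * 0.93 * 1.013
k_inf = 1.8878

1.8878


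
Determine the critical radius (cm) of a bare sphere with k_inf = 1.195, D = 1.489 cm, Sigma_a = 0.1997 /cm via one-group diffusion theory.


L^2 = D / Sigma_a = 1.489 / 0.1997 = 7.456184 cm^2
B_m^2 = (k_inf - 1) / L^2 = (1.195 - 1) / 7.456184 = 0.02615279 /cm^2
For a bare sphere: B_g = pi/R, so R_c = pi / sqrt(B_m^2)
R_c = pi / sqrt(0.02615279) = 19.426 cm

19.426


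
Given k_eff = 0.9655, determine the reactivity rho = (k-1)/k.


rho = (k_eff - 1) / k_eff
rho = (0.9655 - 1) / 0.9655
rho = -0.035733

-0.035733


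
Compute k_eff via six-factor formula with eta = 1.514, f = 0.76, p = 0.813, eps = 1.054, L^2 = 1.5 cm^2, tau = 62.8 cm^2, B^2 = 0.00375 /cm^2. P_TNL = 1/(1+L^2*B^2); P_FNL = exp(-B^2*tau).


k_inf = eta*f*p*eps = 1.514*0.76*0.813*1.054 = 0.9859857
P_TNL = 1/(1 + L^2*B^2) = 1/(1 + 1.5*0.00375) = 0.9944065
P_FNL = exp(-B^2*tau) = exp(-0.00375*62.8) = 0.7901757
k_eff = k_inf * P_TNL * P_FNL = 0.9859857 * 0.9944065 * 0.7901757
k_eff = 0.77474

0.77474


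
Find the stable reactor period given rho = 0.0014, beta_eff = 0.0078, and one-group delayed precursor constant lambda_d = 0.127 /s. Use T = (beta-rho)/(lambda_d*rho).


T = (beta - rho) / (lambda_d * rho)
T = (0.0078 - 0.0014) / (0.127 * 0.0014)
T = 35.996 s

35.996


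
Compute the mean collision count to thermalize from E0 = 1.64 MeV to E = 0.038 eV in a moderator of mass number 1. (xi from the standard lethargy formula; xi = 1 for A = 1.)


xi = 1 + (A-1)^2/(2A)*ln((A-1)/(A+1)) = 1 (for A = 1)
n = ln(E0/E) / xi
n = ln(1.64e6 / 0.038) / 1
n = ln(4.315789e+07) / 1 = 17.580

17.580


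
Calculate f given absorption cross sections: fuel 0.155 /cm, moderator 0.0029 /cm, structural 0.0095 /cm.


f = Sigma_a_fuel / (Sigma_a_fuel + Sigma_a_mod + Sigma_a_other)
f = 0.155 / (0.155 + 0.0029 + 0.0095)
f = 0.92593

0.92593


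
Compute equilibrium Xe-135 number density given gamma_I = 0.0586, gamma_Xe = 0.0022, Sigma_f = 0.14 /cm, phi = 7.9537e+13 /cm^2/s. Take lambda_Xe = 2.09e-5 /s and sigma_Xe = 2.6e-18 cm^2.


Xe_eq = (gamma_I + gamma_Xe) * Sigma_f * phi / (lambda_Xe + sigma_Xe * phi)
Numerator = (0.0586 + 0.0022) * 0.14 * 7.9537e+13 = 6.770189e+11
Denominator = 2.09e-5 + 2.6e-18 * 7.9537e+13 = 2.276962e-04
Xe_eq = 6.770189e+11 / 2.276962e-04 = 2.9733e+15 /cm^3

2.9733e+15


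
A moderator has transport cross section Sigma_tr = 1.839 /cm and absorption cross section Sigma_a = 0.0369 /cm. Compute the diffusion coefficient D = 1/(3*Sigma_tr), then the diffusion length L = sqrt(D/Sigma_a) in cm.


D = 1 / (3 * Sigma_tr) = 1 / (3 * 1.839) = 0.1812579 cm
L = sqrt(D / Sigma_a)
L = sqrt(0.1812579 / 0.0369)
L = 2.2163 cm

2.2163


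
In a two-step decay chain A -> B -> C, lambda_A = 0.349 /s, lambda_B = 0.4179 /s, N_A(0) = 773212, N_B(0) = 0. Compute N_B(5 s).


N_B(t) = lambda_A * N_A0 / (lambda_B - lambda_A) * [exp(-lambda_A*t) - exp(-lambda_B*t)]
exp(-0.349*5) = 0.1746450; exp(-0.4179*5) = 0.1237490
N_B = 0.349 * 773212 / (0.4179 - 0.349) * (0.1746450 - 0.1237490)
N_B = 199337

199337


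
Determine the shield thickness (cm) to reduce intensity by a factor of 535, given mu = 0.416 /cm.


x = ln(factor) / mu
x = ln(535) / 0.416
x = 15.102 cm

15.102


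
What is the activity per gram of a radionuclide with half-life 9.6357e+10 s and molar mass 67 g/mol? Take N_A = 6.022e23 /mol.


lambda = ln(2) / t_half = ln(2) / 9.6357e+10 = 7.193532e-12 /s
SA = lambda * N_A / M
SA = 7.193532e-12 * 6.022e23 / 67
SA = 6.4656e+10 Bq/g

6.4656e+10


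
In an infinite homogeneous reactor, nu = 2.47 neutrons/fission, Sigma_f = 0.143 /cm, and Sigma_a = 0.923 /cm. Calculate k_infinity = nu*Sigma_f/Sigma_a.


k_inf = nu * Sigma_f / Sigma_a
k_inf = 2.47 * 0.143 / 0.923
k_inf = 0.38268

0.38268


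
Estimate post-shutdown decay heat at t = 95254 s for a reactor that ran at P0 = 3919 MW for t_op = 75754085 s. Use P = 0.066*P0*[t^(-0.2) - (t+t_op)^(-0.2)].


P/P0 = 0.066 * [t^(-0.2) - (t + t_op)^(-0.2)]
P/P0 = 0.066 * [95254^(-0.2) - (95254 + 75754085)^(-0.2)]
P/P0 = 0.066 * [0.1009772 - 0.02654664] = 0.004912417
P = 3919 * 0.004912417 = 19.252 MW

19.252


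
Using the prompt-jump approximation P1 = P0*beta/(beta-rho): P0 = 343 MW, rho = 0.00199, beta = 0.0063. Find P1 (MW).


P1/P0 = beta / (beta - rho)
P1/P0 = 0.0063 / (0.0063 - 0.00199) = 1.461717
P1 = 343 * 1.461717 = 501.37 MW

501.37


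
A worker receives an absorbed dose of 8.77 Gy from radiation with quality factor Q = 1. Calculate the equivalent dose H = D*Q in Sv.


H = D * Q
H = 8.77 * 1
H = 8.7700 Sv

8.7700


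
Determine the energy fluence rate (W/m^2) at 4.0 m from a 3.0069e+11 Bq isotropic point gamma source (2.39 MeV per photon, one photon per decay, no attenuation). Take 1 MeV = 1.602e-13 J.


psi = A * E * 1.602e-13 / (4*pi*r^2)
psi = 3.0069e+11 * 2.39 * 1.602e-13 / (4*pi*4.0^2)
psi = 5.7260e-04 W/m^2

5.7260e-04


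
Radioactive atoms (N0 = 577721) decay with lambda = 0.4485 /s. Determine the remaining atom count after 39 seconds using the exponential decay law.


N = N0 * exp(-lambda * t)
N = 577721 * exp(-0.4485 * 39)
N = 0.014630

0.014630


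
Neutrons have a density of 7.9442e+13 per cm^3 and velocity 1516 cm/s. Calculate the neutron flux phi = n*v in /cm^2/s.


phi = n * v
phi = 7.9442e+13 * 1516
phi = 1.2043e+17 /cm^2/s

1.2043e+17


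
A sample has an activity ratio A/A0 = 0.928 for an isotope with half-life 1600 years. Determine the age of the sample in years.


lambda = ln(2) / t_half = ln(2) / 1600 = 4.332170e-04 /yr
t = -ln(A/A0) / lambda
t = -ln(0.928) / 4.332170e-04
t = 172.49 yr

172.49


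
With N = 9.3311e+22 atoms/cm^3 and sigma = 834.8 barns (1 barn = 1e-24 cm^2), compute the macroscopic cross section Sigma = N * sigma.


Sigma = N * sigma_barns * 1e-24
Sigma = 9.3311e+22 * 834.8 * 1e-24
Sigma = 77.896 /cm

77.896


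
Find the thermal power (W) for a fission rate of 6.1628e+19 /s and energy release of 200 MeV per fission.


P = fission_rate * E_MeV * 1.602e-13
P = 6.1628e+19 * 200 * 1.602e-13
P = 1.9746e+09 W

1.9746e+09


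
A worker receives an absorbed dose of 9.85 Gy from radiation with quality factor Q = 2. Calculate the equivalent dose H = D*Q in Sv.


H = D * Q
H = 9.85 * 2
H = 19.700 Sv

19.700


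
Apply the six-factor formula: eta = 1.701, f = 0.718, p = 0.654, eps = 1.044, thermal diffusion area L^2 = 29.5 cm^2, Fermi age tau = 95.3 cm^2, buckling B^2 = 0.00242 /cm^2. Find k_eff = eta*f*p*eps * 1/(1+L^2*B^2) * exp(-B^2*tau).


k_inf = eta*f*p*eps = 1.701*0.718*0.654*1.044 = 0.8338866
P_TNL = 1/(1 + L^2*B^2) = 1/(1 + 29.5*0.00242) = 0.9333669
P_FNL = exp(-B^2*tau) = exp(-0.00242*95.3) = 0.7940364
k_eff = k_inf * P_TNL * P_FNL = 0.8338866 * 0.9333669 * 0.7940364
k_eff = 0.61802

0.61802


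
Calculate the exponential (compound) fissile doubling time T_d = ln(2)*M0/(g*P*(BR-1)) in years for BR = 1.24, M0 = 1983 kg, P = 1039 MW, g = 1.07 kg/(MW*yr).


Breeding gain G = BR - 1 = 1.24 - 1 = 0.24
Fissile production rate = g * P * G = 1.07 * 1039 * 0.24 = 266.8152 kg/yr
T_d = ln(2) * M0 / (g * P * G)
T_d = ln(2) * 1983 / 266.8152 = 5.1515 yr

5.1515


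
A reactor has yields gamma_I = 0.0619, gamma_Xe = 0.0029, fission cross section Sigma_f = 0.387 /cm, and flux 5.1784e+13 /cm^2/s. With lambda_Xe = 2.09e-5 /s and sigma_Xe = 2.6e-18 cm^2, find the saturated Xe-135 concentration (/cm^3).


Xe_eq = (gamma_I + gamma_Xe) * Sigma_f * phi / (lambda_Xe + sigma_Xe * phi)
Numerator = (0.0619 + 0.0029) * 0.387 * 5.1784e+13 = 1.298618e+12
Denominator = 2.09e-5 + 2.6e-18 * 5.1784e+13 = 1.555384e-04
Xe_eq = 1.298618e+12 / 1.555384e-04 = 8.3492e+15 /cm^3

8.3492e+15


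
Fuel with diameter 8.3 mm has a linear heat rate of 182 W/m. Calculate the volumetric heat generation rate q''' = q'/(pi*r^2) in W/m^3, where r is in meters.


r = D / 2 / 1000 = 8.3 / 2 / 1000 = 0.00415 m
q''' = q' / (pi * r^2)
q''' = 182 / (pi * 0.00415^2)
q''' = 3.3638e+06 W/m^3

3.3638e+06


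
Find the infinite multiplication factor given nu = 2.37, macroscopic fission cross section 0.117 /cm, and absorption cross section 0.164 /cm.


k_inf = nu * Sigma_f / Sigma_a
k_inf = 2.37 * 0.117 / 0.164
k_inf = 1.6908

1.6908


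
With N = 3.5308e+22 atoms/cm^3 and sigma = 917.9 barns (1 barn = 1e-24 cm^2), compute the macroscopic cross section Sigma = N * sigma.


Sigma = N * sigma_barns * 1e-24
Sigma = 3.5308e+22 * 917.9 * 1e-24
Sigma = 32.409 /cm

32.409


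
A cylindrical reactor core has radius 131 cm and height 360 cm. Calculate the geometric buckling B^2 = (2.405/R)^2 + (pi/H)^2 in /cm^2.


B^2 = (2.405/R)^2 + (pi/H)^2
B^2 = (2.405/131)^2 + (pi/360)^2
B^2 = 4.1320e-04 /cm^2

4.1320e-04


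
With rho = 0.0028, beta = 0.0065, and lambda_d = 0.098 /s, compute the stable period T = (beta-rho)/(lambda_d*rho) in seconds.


T = (beta - rho) / (lambda_d * rho)
T = (0.0065 - 0.0028) / (0.098 * 0.0028)
T = 13.484 s

13.484


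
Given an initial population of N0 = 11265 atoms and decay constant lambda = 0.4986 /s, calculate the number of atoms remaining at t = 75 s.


N = N0 * exp(-lambda * t)
N = 11265 * exp(-0.4986 * 75)
N = 6.4757e-13

6.4757e-13


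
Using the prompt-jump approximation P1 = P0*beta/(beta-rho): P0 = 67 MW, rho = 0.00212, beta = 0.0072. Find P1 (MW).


P1/P0 = beta / (beta - rho)
P1/P0 = 0.0072 / (0.0072 - 0.00212) = 1.417323
P1 = 67 * 1.417323 = 94.961 MW

94.961


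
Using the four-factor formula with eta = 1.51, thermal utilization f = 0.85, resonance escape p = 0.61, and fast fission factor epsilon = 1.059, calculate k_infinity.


k_inf = eta * f * p * epsilon
k_inf = 1.51 * 0.85 * 0.61 * 1.059
k_inf = 0.82913

0.82913


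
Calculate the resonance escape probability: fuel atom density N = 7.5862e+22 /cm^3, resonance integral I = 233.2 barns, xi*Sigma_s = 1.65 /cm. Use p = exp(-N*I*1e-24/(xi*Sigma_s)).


p = exp(-N * I * 1e-24 / (xi*Sigma_s))
p = exp(-7.5862e+22 * 233.2 * 1e-24 / 1.65)
p = 2.2058e-05

2.2058e-05


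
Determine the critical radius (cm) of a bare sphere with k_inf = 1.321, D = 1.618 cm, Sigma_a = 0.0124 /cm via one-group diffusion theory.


L^2 = D / Sigma_a = 1.618 / 0.0124 = 130.4839 cm^2
B_m^2 = (k_inf - 1) / L^2 = (1.321 - 1) / 130.4839 = 0.002460074 /cm^2
For a bare sphere: B_g = pi/R, so R_c = pi / sqrt(B_m^2)
R_c = pi / sqrt(0.002460074) = 63.340 cm

63.340


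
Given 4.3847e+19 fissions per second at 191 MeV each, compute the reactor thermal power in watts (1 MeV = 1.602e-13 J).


P = fission_rate * E_MeV * 1.602e-13
P = 4.3847e+19 * 191 * 1.602e-13
P = 1.3416e+09 W

1.3416e+09


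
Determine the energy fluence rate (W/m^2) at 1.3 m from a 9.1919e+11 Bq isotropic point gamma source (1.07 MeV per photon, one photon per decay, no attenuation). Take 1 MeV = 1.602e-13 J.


psi = A * E * 1.602e-13 / (4*pi*r^2)
psi = 9.1919e+11 * 1.07 * 1.602e-13 / (4*pi*1.3^2)
psi = 0.0074192 W/m^2

0.0074192


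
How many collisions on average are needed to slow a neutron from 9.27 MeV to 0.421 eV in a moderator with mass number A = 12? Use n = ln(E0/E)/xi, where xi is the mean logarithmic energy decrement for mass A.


xi = 1 + (A-1)^2/(2A)*ln((A-1)/(A+1)) = 0.1577690 (for A = 12)
n = ln(E0/E) / xi
n = ln(9.27e6 / 0.421) / 0.1577690
n = ln(2.201900e+07) / 0.1577690 = 107.17

107.17


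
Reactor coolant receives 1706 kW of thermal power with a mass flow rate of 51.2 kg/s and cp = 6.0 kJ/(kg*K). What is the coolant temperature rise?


dT = Q / (m_dot * cp)
dT = 1706 / (51.2 * 6.0)
dT = 5.5534 C

5.5534


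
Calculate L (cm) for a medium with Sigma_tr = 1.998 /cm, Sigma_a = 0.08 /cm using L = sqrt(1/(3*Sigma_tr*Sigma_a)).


D = 1 / (3 * Sigma_tr) = 1 / (3 * 1.998) = 0.1668335 cm
L = sqrt(D / Sigma_a)
L = sqrt(0.1668335 / 0.08)
L = 1.4441 cm

1.4441


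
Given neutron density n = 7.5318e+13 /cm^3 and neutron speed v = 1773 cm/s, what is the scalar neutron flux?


phi = n * v
phi = 7.5318e+13 * 1773
phi = 1.3354e+17 /cm^2/s

1.3354e+17


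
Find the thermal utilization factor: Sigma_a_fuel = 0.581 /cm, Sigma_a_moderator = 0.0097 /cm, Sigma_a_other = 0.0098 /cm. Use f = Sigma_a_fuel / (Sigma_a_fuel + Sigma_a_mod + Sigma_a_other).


f = Sigma_a_fuel / (Sigma_a_fuel + Sigma_a_mod + Sigma_a_other)
f = 0.581 / (0.581 + 0.0097 + 0.0098)
f = 0.96753

0.96753


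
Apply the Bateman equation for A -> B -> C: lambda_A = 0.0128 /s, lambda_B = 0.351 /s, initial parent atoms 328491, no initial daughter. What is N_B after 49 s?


N_B(t) = lambda_A * N_A0 / (lambda_B - lambda_A) * [exp(-lambda_A*t) - exp(-lambda_B*t)]
exp(-0.0128*49) = 0.5340851; exp(-0.351*49) = 3.392886e-08
N_B = 0.0128 * 328491 / (0.351 - 0.0128) * (0.5340851 - 3.392886e-08)
N_B = 6640.0

6640.0


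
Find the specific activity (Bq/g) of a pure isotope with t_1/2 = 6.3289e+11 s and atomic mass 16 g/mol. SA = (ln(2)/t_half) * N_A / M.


lambda = ln(2) / t_half = ln(2) / 6.3289e+11 = 1.095210e-12 /s
SA = lambda * N_A / M
SA = 1.095210e-12 * 6.022e23 / 16
SA = 4.1221e+10 Bq/g

4.1221e+10


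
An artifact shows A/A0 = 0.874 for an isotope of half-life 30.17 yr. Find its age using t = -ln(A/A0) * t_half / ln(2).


lambda = ln(2) / t_half = ln(2) / 30.17 = 0.02297472 /yr
t = -ln(A/A0) / lambda
t = -ln(0.874) / 0.02297472
t = 5.8619 yr

5.8619


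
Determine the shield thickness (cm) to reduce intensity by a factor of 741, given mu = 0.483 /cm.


x = ln(factor) / mu
x = ln(741) / 0.483
x = 13.681 cm

13.681


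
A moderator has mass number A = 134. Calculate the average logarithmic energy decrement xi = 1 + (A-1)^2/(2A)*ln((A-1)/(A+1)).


xi = 1 + (A-1)^2/(2A) * ln((A-1)/(A+1))
xi = 1 + (134-1)^2/(2*134) * ln((134-1)/(134 +1))
xi = 0.014851

0.014851


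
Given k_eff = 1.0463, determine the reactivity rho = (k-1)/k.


rho = (k_eff - 1) / k_eff
rho = (1.0463 - 1) / 1.0463
rho = 0.044251

0.044251


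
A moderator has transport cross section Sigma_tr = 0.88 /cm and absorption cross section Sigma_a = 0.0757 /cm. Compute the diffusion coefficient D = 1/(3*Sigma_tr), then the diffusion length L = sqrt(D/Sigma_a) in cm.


D = 1 / (3 * Sigma_tr) = 1 / (3 * 0.88) = 0.3787879 cm
L = sqrt(D / Sigma_a)
L = sqrt(0.3787879 / 0.0757)
L = 2.2369 cm

2.2369


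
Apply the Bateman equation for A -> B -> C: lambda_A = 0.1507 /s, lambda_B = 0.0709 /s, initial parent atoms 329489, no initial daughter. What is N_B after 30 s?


N_B(t) = lambda_A * N_A0 / (lambda_B - lambda_A) * [exp(-lambda_A*t) - exp(-lambda_B*t)]
exp(-0.1507*30) = 0.01087814; exp(-0.0709*30) = 0.1191943
N_B = 0.1507 * 329489 / (0.0709 - 0.1507) * (0.01087814 - 0.1191943)
N_B = 67398

67398


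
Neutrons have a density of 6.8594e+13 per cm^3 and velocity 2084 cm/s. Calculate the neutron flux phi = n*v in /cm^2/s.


phi = n * v
phi = 6.8594e+13 * 2084
phi = 1.4295e+17 /cm^2/s

1.4295e+17


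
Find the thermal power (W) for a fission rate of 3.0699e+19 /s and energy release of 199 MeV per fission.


P = fission_rate * E_MeV * 1.602e-13
P = 3.0699e+19 * 199 * 1.602e-13
P = 9.7868e+08 W

9.7868e+08


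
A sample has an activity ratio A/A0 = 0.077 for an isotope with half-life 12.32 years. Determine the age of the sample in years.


lambda = ln(2) / t_half = ln(2) / 12.32 = 0.05626195 /yr
t = -ln(A/A0) / lambda
t = -ln(0.077) / 0.05626195
t = 45.572 yr

45.572


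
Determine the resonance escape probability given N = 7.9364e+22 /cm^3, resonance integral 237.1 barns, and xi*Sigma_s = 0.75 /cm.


p = exp(-N * I * 1e-24 / (xi*Sigma_s))
p = exp(-7.9364e+22 * 237.1 * 1e-24 / 0.75)
p = 1.2698e-11

1.2698e-11


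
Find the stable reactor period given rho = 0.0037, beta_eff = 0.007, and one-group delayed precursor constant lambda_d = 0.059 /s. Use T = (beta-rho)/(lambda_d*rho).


T = (beta - rho) / (lambda_d * rho)
T = (0.007 - 0.0037) / (0.059 * 0.0037)
T = 15.117 s

15.117


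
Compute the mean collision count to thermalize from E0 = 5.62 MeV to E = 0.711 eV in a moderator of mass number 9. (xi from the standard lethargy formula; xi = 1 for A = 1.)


xi = 1 + (A-1)^2/(2A)*ln((A-1)/(A+1)) = 0.2066007 (for A = 9)
n = ln(E0/E) / xi
n = ln(5.62e6 / 0.711) / 0.2066007
n = ln(7.904360e+06) / 0.2066007 = 76.877

76.877


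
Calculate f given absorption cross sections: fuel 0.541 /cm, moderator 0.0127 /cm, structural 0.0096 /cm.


f = Sigma_a_fuel / (Sigma_a_fuel + Sigma_a_mod + Sigma_a_other)
f = 0.541 / (0.541 + 0.0127 + 0.0096)
f = 0.96041

0.96041


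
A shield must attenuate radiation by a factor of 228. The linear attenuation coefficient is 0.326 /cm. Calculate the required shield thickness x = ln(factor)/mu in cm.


x = ln(factor) / mu
x = ln(228) / 0.326
x = 16.654 cm

16.654


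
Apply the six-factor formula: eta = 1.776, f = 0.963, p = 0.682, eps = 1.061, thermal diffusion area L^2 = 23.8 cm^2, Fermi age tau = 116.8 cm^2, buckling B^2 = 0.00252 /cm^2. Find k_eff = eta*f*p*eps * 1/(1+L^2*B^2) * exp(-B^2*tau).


k_inf = eta*f*p*eps = 1.776*0.963*0.682*1.061 = 1.237568
P_TNL = 1/(1 + L^2*B^2) = 1/(1 + 23.8*0.00252) = 0.9434176
P_FNL = exp(-B^2*tau) = exp(-0.00252*116.8) = 0.7450261
k_eff = k_inf * P_TNL * P_FNL = 1.237568 * 0.9434176 * 0.7450261
k_eff = 0.86985

0.86985


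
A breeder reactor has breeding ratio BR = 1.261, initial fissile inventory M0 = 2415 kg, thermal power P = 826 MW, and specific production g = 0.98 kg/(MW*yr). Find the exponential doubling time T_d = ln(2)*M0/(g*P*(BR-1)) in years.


Breeding gain G = BR - 1 = 1.261 - 1 = 0.261
Fissile production rate = g * P * G = 0.98 * 826 * 0.261 = 211.27428 kg/yr
T_d = ln(2) * M0 / (g * P * G)
T_d = ln(2) * 2415 / 211.27428 = 7.9231 yr

7.9231


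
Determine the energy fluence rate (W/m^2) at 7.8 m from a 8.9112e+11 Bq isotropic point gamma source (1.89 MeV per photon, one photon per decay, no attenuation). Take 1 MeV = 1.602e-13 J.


psi = A * E * 1.602e-13 / (4*pi*r^2)
psi = 8.9112e+11 * 1.89 * 1.602e-13 / (4*pi*7.8^2)
psi = 3.5291e-04 W/m^2

3.5291e-04


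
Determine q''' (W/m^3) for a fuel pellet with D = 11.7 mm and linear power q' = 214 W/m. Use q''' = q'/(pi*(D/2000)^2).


r = D / 2 / 1000 = 11.7 / 2 / 1000 = 0.00585 m
q''' = q' / (pi * r^2)
q''' = 214 / (pi * 0.00585^2)
q''' = 1.9905e+06 W/m^3

1.9905e+06


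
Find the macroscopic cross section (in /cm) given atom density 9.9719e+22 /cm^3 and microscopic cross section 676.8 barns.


Sigma = N * sigma_barns * 1e-24
Sigma = 9.9719e+22 * 676.8 * 1e-24
Sigma = 67.490 /cm

67.490


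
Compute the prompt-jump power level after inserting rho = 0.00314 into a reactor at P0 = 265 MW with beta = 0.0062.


P1/P0 = beta / (beta - rho)
P1/P0 = 0.0062 / (0.0062 - 0.00314) = 2.026144
P1 = 265 * 2.026144 = 536.93 MW

536.93


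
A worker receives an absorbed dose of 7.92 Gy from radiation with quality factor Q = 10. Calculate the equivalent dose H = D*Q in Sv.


H = D * Q
H = 7.92 * 10
H = 79.200 Sv

79.200


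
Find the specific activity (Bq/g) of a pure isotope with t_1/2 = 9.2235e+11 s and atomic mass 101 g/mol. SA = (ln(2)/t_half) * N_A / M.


lambda = ln(2) / t_half = ln(2) / 9.2235e+11 = 7.515013e-13 /s
SA = lambda * N_A / M
SA = 7.515013e-13 * 6.022e23 / 101
SA = 4.4807e+09 Bq/g

4.4807e+09


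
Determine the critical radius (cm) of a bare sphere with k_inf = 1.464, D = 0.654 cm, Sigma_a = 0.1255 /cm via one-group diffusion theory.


L^2 = D / Sigma_a = 0.654 / 0.1255 = 5.211155 cm^2
B_m^2 = (k_inf - 1) / L^2 = (1.464 - 1) / 5.211155 = 0.08903976 /cm^2
For a bare sphere: B_g = pi/R, so R_c = pi / sqrt(B_m^2)
R_c = pi / sqrt(0.08903976) = 10.528 cm

10.528


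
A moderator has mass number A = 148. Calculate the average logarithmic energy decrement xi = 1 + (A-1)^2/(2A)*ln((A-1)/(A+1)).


xi = 1 + (A-1)^2/(2A) * ln((A-1)/(A+1))
xi = 1 + (148-1)^2/(2*148) * ln((148-1)/(148 +1))
xi = 0.013453

0.013453


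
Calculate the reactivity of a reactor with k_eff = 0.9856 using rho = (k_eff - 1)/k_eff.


rho = (k_eff - 1) / k_eff
rho = (0.9856 - 1) / 0.9856
rho = -0.014610

-0.014610


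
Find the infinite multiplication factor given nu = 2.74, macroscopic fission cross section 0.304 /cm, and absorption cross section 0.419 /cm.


k_inf = nu * Sigma_f / Sigma_a
k_inf = 2.74 * 0.304 / 0.419
k_inf = 1.9880

1.9880


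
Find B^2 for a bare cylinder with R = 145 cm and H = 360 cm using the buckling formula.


B^2 = (2.405/R)^2 + (pi/H)^2
B^2 = (2.405/145)^2 + (pi/360)^2
B^2 = 3.5126e-04 /cm^2

3.5126e-04


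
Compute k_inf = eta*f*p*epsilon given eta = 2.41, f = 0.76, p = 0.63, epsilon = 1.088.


k_inf = eta * f * p * epsilon
k_inf = 2.41 * 0.76 * 0.63 * 1.088
k_inf = 1.2555

1.2555


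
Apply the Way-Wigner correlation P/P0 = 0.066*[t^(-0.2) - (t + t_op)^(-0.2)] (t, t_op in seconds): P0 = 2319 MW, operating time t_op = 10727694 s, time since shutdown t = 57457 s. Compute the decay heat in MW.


P/P0 = 0.066 * [t^(-0.2) - (t + t_op)^(-0.2)]
P/P0 = 0.066 * [57457^(-0.2) - (57457 + 10727694)^(-0.2)]
P/P0 = 0.066 * [0.1117201 - 0.03921342] = 0.004785441
P = 2319 * 0.004785441 = 11.097 MW

11.097


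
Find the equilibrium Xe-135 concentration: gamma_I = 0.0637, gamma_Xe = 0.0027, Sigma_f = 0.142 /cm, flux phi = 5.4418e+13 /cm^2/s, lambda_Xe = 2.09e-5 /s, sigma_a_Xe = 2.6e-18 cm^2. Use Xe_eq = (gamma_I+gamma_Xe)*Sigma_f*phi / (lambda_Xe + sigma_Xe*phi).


Xe_eq = (gamma_I + gamma_Xe) * Sigma_f * phi / (lambda_Xe + sigma_Xe * phi)
Numerator = (0.0637 + 0.0027) * 0.142 * 5.4418e+13 = 5.130964e+11
Denominator = 2.09e-5 + 2.6e-18 * 5.4418e+13 = 1.623868e-04
Xe_eq = 5.130964e+11 / 1.623868e-04 = 3.1597e+15 /cm^3

3.1597e+15


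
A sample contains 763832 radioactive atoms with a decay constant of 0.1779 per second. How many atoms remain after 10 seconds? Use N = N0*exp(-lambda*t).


N = N0 * exp(-lambda * t)
N = 763832 * exp(-0.1779 * 10)
N = 128940

128940


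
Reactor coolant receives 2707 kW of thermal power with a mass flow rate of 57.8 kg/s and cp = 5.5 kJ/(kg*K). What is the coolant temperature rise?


dT = Q / (m_dot * cp)
dT = 2707 / (57.8 * 5.5)
dT = 8.5153 C

8.5153


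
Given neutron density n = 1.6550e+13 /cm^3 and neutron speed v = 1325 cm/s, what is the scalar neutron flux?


phi = n * v
phi = 1.6550e+13 * 1325
phi = 2.1929e+16 /cm^2/s

2.1929e+16


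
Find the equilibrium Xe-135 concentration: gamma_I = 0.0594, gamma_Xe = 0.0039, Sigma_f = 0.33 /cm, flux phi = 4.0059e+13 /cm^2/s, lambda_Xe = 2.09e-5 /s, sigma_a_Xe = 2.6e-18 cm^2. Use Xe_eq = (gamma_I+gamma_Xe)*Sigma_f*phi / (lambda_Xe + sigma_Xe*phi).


Xe_eq = (gamma_I + gamma_Xe) * Sigma_f * phi / (lambda_Xe + sigma_Xe * phi)
Numerator = (0.0594 + 0.0039) * 0.33 * 4.0059e+13 = 8.367925e+11
Denominator = 2.09e-5 + 2.6e-18 * 4.0059e+13 = 1.250534e-04
Xe_eq = 8.367925e+11 / 1.250534e-04 = 6.6915e+15 /cm^3

6.6915e+15


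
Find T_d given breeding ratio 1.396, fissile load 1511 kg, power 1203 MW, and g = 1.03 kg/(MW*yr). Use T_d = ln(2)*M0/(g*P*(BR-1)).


Breeding gain G = BR - 1 = 1.396 - 1 = 0.396
Fissile production rate = g * P * G = 1.03 * 1203 * 0.396 = 490.67964 kg/yr
T_d = ln(2) * M0 / (g * P * G)
T_d = ln(2) * 1511 / 490.67964 = 2.1345 yr

2.1345


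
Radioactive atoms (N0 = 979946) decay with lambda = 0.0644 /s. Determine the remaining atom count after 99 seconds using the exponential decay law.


N = N0 * exp(-lambda * t)
N = 979946 * exp(-0.0644 * 99)
N = 1668.5

1668.5


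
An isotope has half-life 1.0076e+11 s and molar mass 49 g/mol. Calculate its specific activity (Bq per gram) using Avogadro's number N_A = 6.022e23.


lambda = ln(2) / t_half = ln(2) / 1.0076e+11 = 6.879190e-12 /s
SA = lambda * N_A / M
SA = 6.879190e-12 * 6.022e23 / 49
SA = 8.4544e+10 Bq/g

8.4544e+10


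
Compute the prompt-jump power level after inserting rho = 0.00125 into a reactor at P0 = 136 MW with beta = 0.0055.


P1/P0 = beta / (beta - rho)
P1/P0 = 0.0055 / (0.0055 - 0.00125) = 1.294118
P1 = 136 * 1.294118 = 176.00 MW

176.00


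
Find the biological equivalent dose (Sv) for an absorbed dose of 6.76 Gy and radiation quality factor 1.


H = D * Q
H = 6.76 * 1
H = 6.7600 Sv

6.7600


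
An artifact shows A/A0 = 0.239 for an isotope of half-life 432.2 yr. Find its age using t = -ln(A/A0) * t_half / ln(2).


lambda = ln(2) / t_half = ln(2) / 432.2 = 0.001603765 /yr
t = -ln(A/A0) / lambda
t = -ln(0.239) / 0.001603765
t = 892.46 yr

892.46


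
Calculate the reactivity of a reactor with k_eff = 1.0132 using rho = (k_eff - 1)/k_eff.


rho = (k_eff - 1) / k_eff
rho = (1.0132 - 1) / 1.0132
rho = 0.013028

0.013028


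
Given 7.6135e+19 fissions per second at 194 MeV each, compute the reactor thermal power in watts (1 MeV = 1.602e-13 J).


P = fission_rate * E_MeV * 1.602e-13
P = 7.6135e+19 * 194 * 1.602e-13
P = 2.3662e+09 W

2.3662e+09


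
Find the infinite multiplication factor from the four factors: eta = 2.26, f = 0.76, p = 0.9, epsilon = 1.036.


k_inf = eta * f * p * epsilon
k_inf = 2.26 * 0.76 * 0.9 * 1.036
k_inf = 1.6015

1.6015


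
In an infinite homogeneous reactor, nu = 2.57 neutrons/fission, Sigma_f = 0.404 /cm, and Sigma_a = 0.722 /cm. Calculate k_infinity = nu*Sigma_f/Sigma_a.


k_inf = nu * Sigma_f / Sigma_a
k_inf = 2.57 * 0.404 / 0.722
k_inf = 1.4381

1.4381


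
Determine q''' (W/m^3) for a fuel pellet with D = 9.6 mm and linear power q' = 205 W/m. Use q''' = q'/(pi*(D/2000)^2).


r = D / 2 / 1000 = 9.6 / 2 / 1000 = 0.0048 m
q''' = q' / (pi * r^2)
q''' = 205 / (pi * 0.0048^2)
q''' = 2.8322e+06 W/m^3

2.8322e+06


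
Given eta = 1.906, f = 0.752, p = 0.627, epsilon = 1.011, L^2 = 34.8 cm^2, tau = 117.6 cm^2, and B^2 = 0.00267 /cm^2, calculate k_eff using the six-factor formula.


k_inf = eta*f*p*eps = 1.906*0.752*0.627*1.011 = 0.9085722
P_TNL = 1/(1 + L^2*B^2) = 1/(1 + 34.8*0.00267) = 0.9149834
P_FNL = exp(-B^2*tau) = exp(-0.00267*117.6) = 0.7305249
k_eff = k_inf * P_TNL * P_FNL = 0.9085722 * 0.9149834 * 0.7305249
k_eff = 0.60731

0.60731


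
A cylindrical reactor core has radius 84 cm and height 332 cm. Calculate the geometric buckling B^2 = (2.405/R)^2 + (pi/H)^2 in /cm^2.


B^2 = (2.405/R)^2 + (pi/H)^2
B^2 = (2.405/84)^2 + (pi/332)^2
B^2 = 9.0927e-04 /cm^2

9.0927e-04


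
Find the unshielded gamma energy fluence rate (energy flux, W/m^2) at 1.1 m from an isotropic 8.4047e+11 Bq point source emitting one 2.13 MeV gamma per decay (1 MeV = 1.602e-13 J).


psi = A * E * 1.602e-13 / (4*pi*r^2)
psi = 8.4047e+11 * 2.13 * 1.602e-13 / (4*pi*1.1^2)
psi = 0.018861 W/m^2

0.018861


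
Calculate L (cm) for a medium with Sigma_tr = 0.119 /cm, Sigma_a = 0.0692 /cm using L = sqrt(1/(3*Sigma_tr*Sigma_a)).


D = 1 / (3 * Sigma_tr) = 1 / (3 * 0.119) = 2.801120 cm
L = sqrt(D / Sigma_a)
L = sqrt(2.801120 / 0.0692)
L = 6.3623 cm

6.3623


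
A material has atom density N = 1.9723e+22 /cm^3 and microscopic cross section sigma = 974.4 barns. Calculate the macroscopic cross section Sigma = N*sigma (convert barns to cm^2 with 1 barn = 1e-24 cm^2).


Sigma = N * sigma_barns * 1e-24
Sigma = 1.9723e+22 * 974.4 * 1e-24
Sigma = 19.218 /cm

19.218


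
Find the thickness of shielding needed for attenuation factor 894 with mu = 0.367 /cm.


x = ln(factor) / mu
x = ln(894) / 0.367
x = 18.517 cm

18.517


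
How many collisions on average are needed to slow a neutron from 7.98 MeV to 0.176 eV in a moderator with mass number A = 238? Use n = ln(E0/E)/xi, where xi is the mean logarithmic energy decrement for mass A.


xi = 1 + (A-1)^2/(2A)*ln((A-1)/(A+1)) = 0.008379872 (for A = 238)
n = ln(E0/E) / xi
n = ln(7.98e6 / 0.176) / 0.008379872
n = ln(4.534091e+07) / 0.008379872 = 2103.8

2103.8


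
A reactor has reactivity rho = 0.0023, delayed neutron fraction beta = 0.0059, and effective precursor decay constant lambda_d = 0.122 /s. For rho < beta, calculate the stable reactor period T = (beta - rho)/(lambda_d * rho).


T = (beta - rho) / (lambda_d * rho)
T = (0.0059 - 0.0023) / (0.122 * 0.0023)
T = 12.830 s

12.830


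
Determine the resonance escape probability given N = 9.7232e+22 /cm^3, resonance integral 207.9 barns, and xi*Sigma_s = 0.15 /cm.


p = exp(-N * I * 1e-24 / (xi*Sigma_s))
p = exp(-9.7232e+22 * 207.9 * 1e-24 / 0.15)
p = 2.9712e-59

2.9712e-59


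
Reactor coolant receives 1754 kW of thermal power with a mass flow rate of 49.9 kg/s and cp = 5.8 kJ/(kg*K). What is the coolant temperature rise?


dT = Q / (m_dot * cp)
dT = 1754 / (49.9 * 5.8)
dT = 6.0604 C

6.0604


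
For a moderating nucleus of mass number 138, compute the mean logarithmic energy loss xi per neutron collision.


xi = 1 + (A-1)^2/(2A) * ln((A-1)/(A+1))
xi = 1 + (138-1)^2/(2*138) * ln((138-1)/(138 +1))
xi = 0.014423

0.014423


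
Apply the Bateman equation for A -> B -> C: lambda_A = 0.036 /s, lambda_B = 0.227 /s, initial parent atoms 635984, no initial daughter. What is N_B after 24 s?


N_B(t) = lambda_A * N_A0 / (lambda_B - lambda_A) * [exp(-lambda_A*t) - exp(-lambda_B*t)]
exp(-0.036*24) = 0.4214728; exp(-0.227*24) = 0.004304906
N_B = 0.036 * 635984 / (0.227 - 0.036) * (0.4214728 - 0.004304906)
N_B = 50006

50006


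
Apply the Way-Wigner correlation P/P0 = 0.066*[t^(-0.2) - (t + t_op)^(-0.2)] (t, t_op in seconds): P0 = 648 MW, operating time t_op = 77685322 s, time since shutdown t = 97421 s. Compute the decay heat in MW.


P/P0 = 0.066 * [t^(-0.2) - (t + t_op)^(-0.2)]
P/P0 = 0.066 * [97421^(-0.2) - (97421 + 77685322)^(-0.2)]
P/P0 = 0.066 * [0.1005239 - 0.02641334] = 0.004891297
P = 648 * 0.004891297 = 3.1696 MW

3.1696
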